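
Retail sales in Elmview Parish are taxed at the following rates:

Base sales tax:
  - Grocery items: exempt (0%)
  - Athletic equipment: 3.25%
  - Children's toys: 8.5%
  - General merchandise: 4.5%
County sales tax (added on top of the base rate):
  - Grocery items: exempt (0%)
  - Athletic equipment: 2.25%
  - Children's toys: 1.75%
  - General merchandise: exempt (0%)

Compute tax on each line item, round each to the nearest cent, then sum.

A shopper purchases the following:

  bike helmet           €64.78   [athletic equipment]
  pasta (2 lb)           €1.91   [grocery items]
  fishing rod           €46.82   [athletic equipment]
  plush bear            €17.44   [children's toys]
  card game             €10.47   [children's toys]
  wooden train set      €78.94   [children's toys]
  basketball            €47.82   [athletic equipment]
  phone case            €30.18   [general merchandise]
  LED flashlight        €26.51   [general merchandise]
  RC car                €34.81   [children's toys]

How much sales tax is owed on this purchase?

€25.84

Bike helmet €64.78: athletic equipment → 3.25% + 2.25% county = 5.5% → €3.56
Pasta (2 lb) €1.91: grocery items → 0% + 0% county = 0% → €0.00
Fishing rod €46.82: athletic equipment → 3.25% + 2.25% county = 5.5% → €2.58
Plush bear €17.44: children's toys → 8.5% + 1.75% county = 10.25% → €1.79
Card game €10.47: children's toys → 8.5% + 1.75% county = 10.25% → €1.07
Wooden train set €78.94: children's toys → 8.5% + 1.75% county = 10.25% → €8.09
Basketball €47.82: athletic equipment → 3.25% + 2.25% county = 5.5% → €2.63
Phone case €30.18: general merchandise → 4.5% + 0% county = 4.5% → €1.36
LED flashlight €26.51: general merchandise → 4.5% + 0% county = 4.5% → €1.19
RC car €34.81: children's toys → 8.5% + 1.75% county = 10.25% → €3.57
Total tax = €3.56 + €2.58 + €1.79 + €1.07 + €8.09 + €2.63 + €1.36 + €1.19 + €3.57 = €25.84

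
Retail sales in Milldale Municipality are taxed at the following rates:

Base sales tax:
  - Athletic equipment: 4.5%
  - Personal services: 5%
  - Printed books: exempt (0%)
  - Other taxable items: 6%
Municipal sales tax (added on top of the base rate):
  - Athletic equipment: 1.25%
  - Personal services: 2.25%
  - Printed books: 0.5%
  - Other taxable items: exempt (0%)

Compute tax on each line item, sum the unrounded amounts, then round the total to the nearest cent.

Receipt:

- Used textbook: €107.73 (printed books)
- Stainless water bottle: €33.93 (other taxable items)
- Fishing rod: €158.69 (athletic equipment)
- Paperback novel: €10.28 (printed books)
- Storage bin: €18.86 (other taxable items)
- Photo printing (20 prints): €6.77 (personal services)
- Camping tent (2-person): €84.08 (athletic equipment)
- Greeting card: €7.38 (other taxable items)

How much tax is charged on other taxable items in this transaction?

Stainless water bottle €33.93: other taxable items → 6% + 0% municipal = 6% → €2.0358
Storage bin €18.86: other taxable items → 6% + 0% municipal = 6% → €1.1316
Greeting card €7.38: other taxable items → 6% + 0% municipal = 6% → €0.4428
Tax on other taxable items: unrounded sum = €3.6102 → €3.61

€3.61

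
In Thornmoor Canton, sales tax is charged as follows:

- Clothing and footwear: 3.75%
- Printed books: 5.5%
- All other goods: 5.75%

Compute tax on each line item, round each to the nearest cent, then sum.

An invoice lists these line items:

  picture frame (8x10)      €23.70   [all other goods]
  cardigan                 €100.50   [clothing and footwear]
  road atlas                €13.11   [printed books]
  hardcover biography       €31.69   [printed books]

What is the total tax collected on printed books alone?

Road atlas €13.11: printed books → 5.5% → €0.72
Hardcover biography €31.69: printed books → 5.5% → €1.74
Tax on printed books = €0.72 + €1.74 = €2.46

€2.46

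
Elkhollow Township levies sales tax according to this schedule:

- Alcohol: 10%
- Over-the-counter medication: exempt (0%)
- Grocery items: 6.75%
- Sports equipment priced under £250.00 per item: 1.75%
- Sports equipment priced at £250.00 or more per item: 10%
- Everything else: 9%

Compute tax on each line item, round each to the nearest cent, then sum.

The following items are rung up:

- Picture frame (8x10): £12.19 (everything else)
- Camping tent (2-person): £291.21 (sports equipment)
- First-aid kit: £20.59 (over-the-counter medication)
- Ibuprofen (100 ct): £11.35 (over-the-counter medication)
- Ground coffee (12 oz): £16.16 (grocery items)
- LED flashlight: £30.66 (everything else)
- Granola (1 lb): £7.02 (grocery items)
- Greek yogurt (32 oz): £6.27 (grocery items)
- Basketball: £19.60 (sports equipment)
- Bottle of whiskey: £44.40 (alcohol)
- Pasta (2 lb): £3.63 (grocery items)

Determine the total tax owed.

Picture frame (8x10) £12.19: everything else → 9% → £1.10
Camping tent (2-person) £291.21: sports equipment, £250.00 or more → 10% → £29.12
First-aid kit £20.59: over-the-counter medication → 0% → £0.00
Ibuprofen (100 ct) £11.35: over-the-counter medication → 0% → £0.00
Ground coffee (12 oz) £16.16: grocery items → 6.75% → £1.09
LED flashlight £30.66: everything else → 9% → £2.76
Granola (1 lb) £7.02: grocery items → 6.75% → £0.47
Greek yogurt (32 oz) £6.27: grocery items → 6.75% → £0.42
Basketball £19.60: sports equipment, under £250.00 → 1.75% → £0.34
Bottle of whiskey £44.40: alcohol → 10% → £4.44
Pasta (2 lb) £3.63: grocery items → 6.75% → £0.25
Total tax = £1.10 + £29.12 + £1.09 + £2.76 + £0.47 + £0.42 + £0.34 + £4.44 + £0.25 = £39.99

£39.99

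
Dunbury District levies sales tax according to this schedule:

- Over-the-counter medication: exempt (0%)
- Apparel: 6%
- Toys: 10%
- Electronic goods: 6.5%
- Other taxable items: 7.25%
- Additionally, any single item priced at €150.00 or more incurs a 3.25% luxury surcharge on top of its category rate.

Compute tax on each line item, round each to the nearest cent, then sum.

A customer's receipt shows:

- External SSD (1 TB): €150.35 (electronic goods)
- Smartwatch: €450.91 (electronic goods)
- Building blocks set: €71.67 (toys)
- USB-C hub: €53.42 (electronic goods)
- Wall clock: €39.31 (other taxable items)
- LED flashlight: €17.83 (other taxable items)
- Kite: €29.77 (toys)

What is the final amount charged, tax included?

€889.64

External SSD (1 TB) €150.35: electronic goods → 6.5% + 3.25% surcharge = 9.75% → €14.66
Smartwatch €450.91: electronic goods → 6.5% + 3.25% surcharge = 9.75% → €43.96
Building blocks set €71.67: toys → 10% → €7.17
USB-C hub €53.42: electronic goods → 6.5% → €3.47
Wall clock €39.31: other taxable items → 7.25% → €2.85
LED flashlight €17.83: other taxable items → 7.25% → €1.29
Kite €29.77: toys → 10% → €2.98
Subtotal = €813.26; tax = €76.38; total due = €889.64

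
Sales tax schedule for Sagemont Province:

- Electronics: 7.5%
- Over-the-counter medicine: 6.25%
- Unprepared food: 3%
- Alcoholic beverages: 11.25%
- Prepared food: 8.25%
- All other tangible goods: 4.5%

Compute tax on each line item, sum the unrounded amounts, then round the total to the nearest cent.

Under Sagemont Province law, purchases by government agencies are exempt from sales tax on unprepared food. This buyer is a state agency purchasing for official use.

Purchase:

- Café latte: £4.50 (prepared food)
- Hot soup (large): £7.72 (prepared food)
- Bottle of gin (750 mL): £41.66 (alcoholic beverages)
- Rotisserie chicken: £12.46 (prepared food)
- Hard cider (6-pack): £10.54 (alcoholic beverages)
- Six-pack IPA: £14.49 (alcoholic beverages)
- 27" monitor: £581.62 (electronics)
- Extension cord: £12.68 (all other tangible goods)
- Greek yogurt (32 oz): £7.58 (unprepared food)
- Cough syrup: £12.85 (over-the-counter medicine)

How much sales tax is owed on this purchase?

Café latte £4.50: prepared food → 8.25% → £0.37125
Hot soup (large) £7.72: prepared food → 8.25% → £0.6369
Bottle of gin (750 mL) £41.66: alcoholic beverages → 11.25% → £4.68675
Rotisserie chicken £12.46: prepared food → 8.25% → £1.02795
Hard cider (6-pack) £10.54: alcoholic beverages → 11.25% → £1.18575
Six-pack IPA £14.49: alcoholic beverages → 11.25% → £1.630125
27" monitor £581.62: electronics → 7.5% → £43.6215
Extension cord £12.68: all other tangible goods → 4.5% → £0.5706
Greek yogurt (32 oz) £7.58: unprepared food, buyer-exempt → 0% → £0.00
Cough syrup £12.85: over-the-counter medicine → 6.25% → £0.803125
Unrounded tax sum = £54.53395 → £54.53

£54.53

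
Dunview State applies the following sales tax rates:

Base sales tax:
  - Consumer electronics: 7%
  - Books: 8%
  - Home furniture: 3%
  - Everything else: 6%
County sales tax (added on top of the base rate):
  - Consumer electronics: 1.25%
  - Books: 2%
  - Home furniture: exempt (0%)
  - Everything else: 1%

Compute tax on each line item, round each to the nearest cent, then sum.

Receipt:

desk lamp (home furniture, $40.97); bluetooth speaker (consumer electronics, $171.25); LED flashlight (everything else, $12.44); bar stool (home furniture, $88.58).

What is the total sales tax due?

$18.89

Desk lamp $40.97: home furniture → 3% + 0% county = 3% → $1.23
Bluetooth speaker $171.25: consumer electronics → 7% + 1.25% county = 8.25% → $14.13
LED flashlight $12.44: everything else → 6% + 1% county = 7% → $0.87
Bar stool $88.58: home furniture → 3% + 0% county = 3% → $2.66
Total tax = $1.23 + $14.13 + $0.87 + $2.66 = $18.89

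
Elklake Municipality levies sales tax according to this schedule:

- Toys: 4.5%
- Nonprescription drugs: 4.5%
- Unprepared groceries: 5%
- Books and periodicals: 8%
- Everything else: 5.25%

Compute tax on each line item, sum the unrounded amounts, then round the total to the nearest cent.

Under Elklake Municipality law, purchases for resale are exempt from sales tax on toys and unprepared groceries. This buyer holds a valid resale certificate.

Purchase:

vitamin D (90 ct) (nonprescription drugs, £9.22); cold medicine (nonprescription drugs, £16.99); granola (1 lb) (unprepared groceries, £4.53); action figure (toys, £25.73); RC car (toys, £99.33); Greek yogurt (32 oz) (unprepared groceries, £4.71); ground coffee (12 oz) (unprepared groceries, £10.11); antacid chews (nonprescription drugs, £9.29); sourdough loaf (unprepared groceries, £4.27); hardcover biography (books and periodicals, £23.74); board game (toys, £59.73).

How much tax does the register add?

£3.50

Vitamin D (90 ct) £9.22: nonprescription drugs → 4.5% → £0.4149
Cold medicine £16.99: nonprescription drugs → 4.5% → £0.76455
Granola (1 lb) £4.53: unprepared groceries, buyer-exempt → 0% → £0.00
Action figure £25.73: toys, buyer-exempt → 0% → £0.00
RC car £99.33: toys, buyer-exempt → 0% → £0.00
Greek yogurt (32 oz) £4.71: unprepared groceries, buyer-exempt → 0% → £0.00
Ground coffee (12 oz) £10.11: unprepared groceries, buyer-exempt → 0% → £0.00
Antacid chews £9.29: nonprescription drugs → 4.5% → £0.41805
Sourdough loaf £4.27: unprepared groceries, buyer-exempt → 0% → £0.00
Hardcover biography £23.74: books and periodicals → 8% → £1.8992
Board game £59.73: toys, buyer-exempt → 0% → £0.00
Unrounded tax sum = £3.4967 → £3.50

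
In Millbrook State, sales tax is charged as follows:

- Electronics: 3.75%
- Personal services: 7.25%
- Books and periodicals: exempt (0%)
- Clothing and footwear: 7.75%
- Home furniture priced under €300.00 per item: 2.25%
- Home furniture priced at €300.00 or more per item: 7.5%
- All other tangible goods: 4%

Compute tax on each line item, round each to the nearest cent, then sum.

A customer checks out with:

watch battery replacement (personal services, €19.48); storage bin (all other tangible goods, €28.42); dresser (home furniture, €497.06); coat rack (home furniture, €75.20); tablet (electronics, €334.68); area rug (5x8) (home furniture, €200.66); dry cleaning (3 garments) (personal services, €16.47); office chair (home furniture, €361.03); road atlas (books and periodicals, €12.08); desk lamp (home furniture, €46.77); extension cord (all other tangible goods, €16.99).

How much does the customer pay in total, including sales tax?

€1697.42

Watch battery replacement €19.48: personal services → 7.25% → €1.41
Storage bin €28.42: all other tangible goods → 4% → €1.14
Dresser €497.06: home furniture, €300.00 or more → 7.5% → €37.28
Coat rack €75.20: home furniture, under €300.00 → 2.25% → €1.69
Tablet €334.68: electronics → 3.75% → €12.55
Area rug (5x8) €200.66: home furniture, under €300.00 → 2.25% → €4.51
Dry cleaning (3 garments) €16.47: personal services → 7.25% → €1.19
Office chair €361.03: home furniture, €300.00 or more → 7.5% → €27.08
Road atlas €12.08: books and periodicals → 0% → €0.00
Desk lamp €46.77: home furniture, under €300.00 → 2.25% → €1.05
Extension cord €16.99: all other tangible goods → 4% → €0.68
Subtotal = €1608.84; tax = €88.58; total due = €1697.42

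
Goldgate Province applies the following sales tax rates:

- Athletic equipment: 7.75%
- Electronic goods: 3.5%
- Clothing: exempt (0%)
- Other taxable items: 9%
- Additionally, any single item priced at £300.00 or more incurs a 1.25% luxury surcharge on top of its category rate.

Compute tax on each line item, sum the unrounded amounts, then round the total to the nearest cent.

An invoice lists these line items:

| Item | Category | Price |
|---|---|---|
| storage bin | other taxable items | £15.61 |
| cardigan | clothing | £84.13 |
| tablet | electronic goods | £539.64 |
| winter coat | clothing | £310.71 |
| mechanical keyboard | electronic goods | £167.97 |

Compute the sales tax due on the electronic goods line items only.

£31.51

Tablet £539.64: electronic goods → 3.5% + 1.25% surcharge = 4.75% → £25.6329
Mechanical keyboard £167.97: electronic goods → 3.5% → £5.87895
Tax on electronic goods: unrounded sum = £31.51185 → £31.51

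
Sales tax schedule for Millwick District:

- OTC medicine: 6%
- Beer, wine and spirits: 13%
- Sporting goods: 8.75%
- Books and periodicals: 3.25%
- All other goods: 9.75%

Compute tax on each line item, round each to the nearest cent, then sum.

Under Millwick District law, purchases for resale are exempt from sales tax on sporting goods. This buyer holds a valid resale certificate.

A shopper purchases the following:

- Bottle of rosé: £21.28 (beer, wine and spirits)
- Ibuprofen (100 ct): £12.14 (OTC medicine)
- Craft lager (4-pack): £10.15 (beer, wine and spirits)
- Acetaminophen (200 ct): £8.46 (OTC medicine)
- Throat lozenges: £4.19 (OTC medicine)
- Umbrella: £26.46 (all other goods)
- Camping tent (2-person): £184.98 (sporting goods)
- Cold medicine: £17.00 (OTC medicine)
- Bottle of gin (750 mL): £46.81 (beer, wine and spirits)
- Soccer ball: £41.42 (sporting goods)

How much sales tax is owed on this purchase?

£15.27

Bottle of rosé £21.28: beer, wine and spirits → 13% → £2.77
Ibuprofen (100 ct) £12.14: OTC medicine → 6% → £0.73
Craft lager (4-pack) £10.15: beer, wine and spirits → 13% → £1.32
Acetaminophen (200 ct) £8.46: OTC medicine → 6% → £0.51
Throat lozenges £4.19: OTC medicine → 6% → £0.25
Umbrella £26.46: all other goods → 9.75% → £2.58
Camping tent (2-person) £184.98: sporting goods, buyer-exempt → 0% → £0.00
Cold medicine £17.00: OTC medicine → 6% → £1.02
Bottle of gin (750 mL) £46.81: beer, wine and spirits → 13% → £6.09
Soccer ball £41.42: sporting goods, buyer-exempt → 0% → £0.00
Total tax = £2.77 + £0.73 + £1.32 + £0.51 + £0.25 + £2.58 + £1.02 + £6.09 = £15.27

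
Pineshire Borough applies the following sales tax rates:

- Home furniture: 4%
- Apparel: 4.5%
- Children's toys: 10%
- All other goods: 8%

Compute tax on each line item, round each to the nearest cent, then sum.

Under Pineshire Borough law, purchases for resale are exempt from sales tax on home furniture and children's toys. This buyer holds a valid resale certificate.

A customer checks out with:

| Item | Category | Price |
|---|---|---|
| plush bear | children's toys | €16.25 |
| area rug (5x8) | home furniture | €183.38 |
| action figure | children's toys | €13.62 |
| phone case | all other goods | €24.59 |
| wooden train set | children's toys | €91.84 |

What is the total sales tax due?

Plush bear €16.25: children's toys, buyer-exempt → 0% → €0.00
Area rug (5x8) €183.38: home furniture, buyer-exempt → 0% → €0.00
Action figure €13.62: children's toys, buyer-exempt → 0% → €0.00
Phone case €24.59: all other goods → 8% → €1.97
Wooden train set €91.84: children's toys, buyer-exempt → 0% → €0.00
Total tax = €1.97

€1.97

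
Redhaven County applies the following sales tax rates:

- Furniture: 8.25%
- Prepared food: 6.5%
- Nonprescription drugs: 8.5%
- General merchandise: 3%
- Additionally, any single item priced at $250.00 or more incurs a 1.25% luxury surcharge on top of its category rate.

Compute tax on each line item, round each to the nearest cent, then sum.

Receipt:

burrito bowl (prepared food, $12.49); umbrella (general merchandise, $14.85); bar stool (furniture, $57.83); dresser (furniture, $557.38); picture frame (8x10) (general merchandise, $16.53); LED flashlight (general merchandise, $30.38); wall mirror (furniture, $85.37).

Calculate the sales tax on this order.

$67.43

Burrito bowl $12.49: prepared food → 6.5% → $0.81
Umbrella $14.85: general merchandise → 3% → $0.45
Bar stool $57.83: furniture → 8.25% → $4.77
Dresser $557.38: furniture → 8.25% + 1.25% surcharge = 9.5% → $52.95
Picture frame (8x10) $16.53: general merchandise → 3% → $0.50
LED flashlight $30.38: general merchandise → 3% → $0.91
Wall mirror $85.37: furniture → 8.25% → $7.04
Total tax = $0.81 + $0.45 + $4.77 + $52.95 + $0.50 + $0.91 + $7.04 = $67.43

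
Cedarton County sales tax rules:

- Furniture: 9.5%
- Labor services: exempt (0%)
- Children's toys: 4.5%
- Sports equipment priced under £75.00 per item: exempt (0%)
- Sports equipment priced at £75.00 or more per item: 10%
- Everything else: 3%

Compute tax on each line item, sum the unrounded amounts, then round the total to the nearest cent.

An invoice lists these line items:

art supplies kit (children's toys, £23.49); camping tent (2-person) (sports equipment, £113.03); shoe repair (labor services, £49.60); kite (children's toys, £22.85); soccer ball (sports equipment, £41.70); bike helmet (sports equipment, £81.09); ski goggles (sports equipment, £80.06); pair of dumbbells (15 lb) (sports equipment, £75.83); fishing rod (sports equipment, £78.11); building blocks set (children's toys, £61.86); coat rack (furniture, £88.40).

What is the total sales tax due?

Art supplies kit £23.49: children's toys → 4.5% → £1.05705
Camping tent (2-person) £113.03: sports equipment, £75.00 or more → 10% → £11.303
Shoe repair £49.60: labor services → 0% → £0.00
Kite £22.85: children's toys → 4.5% → £1.02825
Soccer ball £41.70: sports equipment, under £75.00 → 0% → £0.00
Bike helmet £81.09: sports equipment, £75.00 or more → 10% → £8.109
Ski goggles £80.06: sports equipment, £75.00 or more → 10% → £8.006
Pair of dumbbells (15 lb) £75.83: sports equipment, £75.00 or more → 10% → £7.583
Fishing rod £78.11: sports equipment, £75.00 or more → 10% → £7.811
Building blocks set £61.86: children's toys → 4.5% → £2.7837
Coat rack £88.40: furniture → 9.5% → £8.398
Unrounded tax sum = £56.079 → £56.08

£56.08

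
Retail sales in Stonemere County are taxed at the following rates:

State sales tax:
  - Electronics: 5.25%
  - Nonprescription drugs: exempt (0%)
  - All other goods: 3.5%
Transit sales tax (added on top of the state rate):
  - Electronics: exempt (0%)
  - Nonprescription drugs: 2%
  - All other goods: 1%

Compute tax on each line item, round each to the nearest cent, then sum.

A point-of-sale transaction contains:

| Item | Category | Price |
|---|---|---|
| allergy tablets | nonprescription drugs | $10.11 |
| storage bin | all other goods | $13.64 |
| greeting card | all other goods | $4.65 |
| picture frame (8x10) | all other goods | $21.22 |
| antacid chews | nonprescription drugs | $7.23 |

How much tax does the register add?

$2.11

Allergy tablets $10.11: nonprescription drugs → 0% + 2% transit = 2% → $0.20
Storage bin $13.64: all other goods → 3.5% + 1% transit = 4.5% → $0.61
Greeting card $4.65: all other goods → 3.5% + 1% transit = 4.5% → $0.21
Picture frame (8x10) $21.22: all other goods → 3.5% + 1% transit = 4.5% → $0.95
Antacid chews $7.23: nonprescription drugs → 0% + 2% transit = 2% → $0.14
Total tax = $0.20 + $0.61 + $0.21 + $0.95 + $0.14 = $2.11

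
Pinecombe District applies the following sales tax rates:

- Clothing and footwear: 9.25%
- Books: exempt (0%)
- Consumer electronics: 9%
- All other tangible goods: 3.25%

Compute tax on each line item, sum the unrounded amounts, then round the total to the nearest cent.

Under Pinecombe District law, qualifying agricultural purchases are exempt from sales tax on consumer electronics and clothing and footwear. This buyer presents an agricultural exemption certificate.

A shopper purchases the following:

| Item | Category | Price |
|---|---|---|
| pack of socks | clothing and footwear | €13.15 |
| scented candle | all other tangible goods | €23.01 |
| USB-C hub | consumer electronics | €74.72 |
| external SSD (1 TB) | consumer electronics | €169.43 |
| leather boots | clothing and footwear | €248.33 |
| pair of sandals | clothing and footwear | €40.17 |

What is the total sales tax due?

€0.75

Pack of socks €13.15: clothing and footwear, buyer-exempt → 0% → €0.00
Scented candle €23.01: all other tangible goods → 3.25% → €0.747825
USB-C hub €74.72: consumer electronics, buyer-exempt → 0% → €0.00
External SSD (1 TB) €169.43: consumer electronics, buyer-exempt → 0% → €0.00
Leather boots €248.33: clothing and footwear, buyer-exempt → 0% → €0.00
Pair of sandals €40.17: clothing and footwear, buyer-exempt → 0% → €0.00
Unrounded tax sum = €0.747825 → €0.75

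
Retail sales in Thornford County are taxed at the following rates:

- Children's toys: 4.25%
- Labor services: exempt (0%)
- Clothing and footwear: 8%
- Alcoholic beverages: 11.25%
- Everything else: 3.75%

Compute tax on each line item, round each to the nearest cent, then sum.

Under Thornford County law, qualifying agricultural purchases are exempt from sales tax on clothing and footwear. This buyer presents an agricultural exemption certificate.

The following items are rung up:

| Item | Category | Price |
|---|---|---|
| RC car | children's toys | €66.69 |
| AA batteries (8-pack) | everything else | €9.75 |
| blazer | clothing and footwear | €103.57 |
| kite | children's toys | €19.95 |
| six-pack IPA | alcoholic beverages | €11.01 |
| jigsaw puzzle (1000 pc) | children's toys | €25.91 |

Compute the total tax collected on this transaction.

€6.39

RC car €66.69: children's toys → 4.25% → €2.83
AA batteries (8-pack) €9.75: everything else → 3.75% → €0.37
Blazer €103.57: clothing and footwear, buyer-exempt → 0% → €0.00
Kite €19.95: children's toys → 4.25% → €0.85
Six-pack IPA €11.01: alcoholic beverages → 11.25% → €1.24
Jigsaw puzzle (1000 pc) €25.91: children's toys → 4.25% → €1.10
Total tax = €2.83 + €0.37 + €0.85 + €1.24 + €1.10 = €6.39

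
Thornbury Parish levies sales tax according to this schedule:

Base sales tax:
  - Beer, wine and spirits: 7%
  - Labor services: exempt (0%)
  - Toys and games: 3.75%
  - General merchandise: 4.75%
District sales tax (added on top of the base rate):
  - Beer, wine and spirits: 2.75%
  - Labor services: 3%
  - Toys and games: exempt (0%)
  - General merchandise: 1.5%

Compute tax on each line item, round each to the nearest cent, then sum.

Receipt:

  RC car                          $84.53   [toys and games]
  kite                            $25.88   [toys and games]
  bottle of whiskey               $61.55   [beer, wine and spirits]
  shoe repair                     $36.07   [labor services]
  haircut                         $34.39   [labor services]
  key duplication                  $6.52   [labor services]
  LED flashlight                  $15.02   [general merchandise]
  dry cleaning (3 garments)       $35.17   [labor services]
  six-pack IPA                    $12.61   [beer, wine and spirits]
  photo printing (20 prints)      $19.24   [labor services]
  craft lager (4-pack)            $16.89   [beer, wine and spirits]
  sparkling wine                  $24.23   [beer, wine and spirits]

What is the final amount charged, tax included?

RC car $84.53: toys and games → 3.75% + 0% district = 3.75% → $3.17
Kite $25.88: toys and games → 3.75% + 0% district = 3.75% → $0.97
Bottle of whiskey $61.55: beer, wine and spirits → 7% + 2.75% district = 9.75% → $6.00
Shoe repair $36.07: labor services → 0% + 3% district = 3% → $1.08
Haircut $34.39: labor services → 0% + 3% district = 3% → $1.03
Key duplication $6.52: labor services → 0% + 3% district = 3% → $0.20
LED flashlight $15.02: general merchandise → 4.75% + 1.5% district = 6.25% → $0.94
Dry cleaning (3 garments) $35.17: labor services → 0% + 3% district = 3% → $1.06
Six-pack IPA $12.61: beer, wine and spirits → 7% + 2.75% district = 9.75% → $1.23
Photo printing (20 prints) $19.24: labor services → 0% + 3% district = 3% → $0.58
Craft lager (4-pack) $16.89: beer, wine and spirits → 7% + 2.75% district = 9.75% → $1.65
Sparkling wine $24.23: beer, wine and spirits → 7% + 2.75% district = 9.75% → $2.36
Subtotal = $372.10; tax = $20.27; total due = $392.37

$392.37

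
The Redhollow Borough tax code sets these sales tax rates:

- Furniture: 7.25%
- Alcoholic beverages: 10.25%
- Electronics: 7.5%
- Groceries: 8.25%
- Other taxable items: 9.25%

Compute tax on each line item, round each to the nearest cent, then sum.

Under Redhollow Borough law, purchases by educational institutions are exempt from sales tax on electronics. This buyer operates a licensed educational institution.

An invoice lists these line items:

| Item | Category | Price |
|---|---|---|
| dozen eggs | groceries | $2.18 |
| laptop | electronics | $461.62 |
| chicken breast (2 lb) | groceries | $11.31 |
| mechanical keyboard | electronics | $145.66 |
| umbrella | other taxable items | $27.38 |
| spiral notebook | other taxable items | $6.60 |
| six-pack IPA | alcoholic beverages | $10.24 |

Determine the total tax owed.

Dozen eggs $2.18: groceries → 8.25% → $0.18
Laptop $461.62: electronics, buyer-exempt → 0% → $0.00
Chicken breast (2 lb) $11.31: groceries → 8.25% → $0.93
Mechanical keyboard $145.66: electronics, buyer-exempt → 0% → $0.00
Umbrella $27.38: other taxable items → 9.25% → $2.53
Spiral notebook $6.60: other taxable items → 9.25% → $0.61
Six-pack IPA $10.24: alcoholic beverages → 10.25% → $1.05
Total tax = $0.18 + $0.93 + $2.53 + $0.61 + $1.05 = $5.30

$5.30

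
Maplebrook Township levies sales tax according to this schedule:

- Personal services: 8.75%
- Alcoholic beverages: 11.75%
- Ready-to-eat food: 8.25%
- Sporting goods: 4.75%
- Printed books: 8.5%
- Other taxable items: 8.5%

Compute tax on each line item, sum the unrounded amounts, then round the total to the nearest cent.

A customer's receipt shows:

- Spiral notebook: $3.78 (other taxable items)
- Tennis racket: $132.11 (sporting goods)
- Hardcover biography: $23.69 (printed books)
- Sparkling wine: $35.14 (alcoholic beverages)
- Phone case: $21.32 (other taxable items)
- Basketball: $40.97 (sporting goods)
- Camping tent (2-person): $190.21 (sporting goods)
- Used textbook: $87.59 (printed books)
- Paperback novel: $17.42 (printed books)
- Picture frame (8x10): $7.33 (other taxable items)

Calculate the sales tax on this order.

$35.08

Spiral notebook $3.78: other taxable items → 8.5% → $0.3213
Tennis racket $132.11: sporting goods → 4.75% → $6.275225
Hardcover biography $23.69: printed books → 8.5% → $2.01365
Sparkling wine $35.14: alcoholic beverages → 11.75% → $4.12895
Phone case $21.32: other taxable items → 8.5% → $1.8122
Basketball $40.97: sporting goods → 4.75% → $1.946075
Camping tent (2-person) $190.21: sporting goods → 4.75% → $9.034975
Used textbook $87.59: printed books → 8.5% → $7.44515
Paperback novel $17.42: printed books → 8.5% → $1.4807
Picture frame (8x10) $7.33: other taxable items → 8.5% → $0.62305
Unrounded tax sum = $35.081275 → $35.08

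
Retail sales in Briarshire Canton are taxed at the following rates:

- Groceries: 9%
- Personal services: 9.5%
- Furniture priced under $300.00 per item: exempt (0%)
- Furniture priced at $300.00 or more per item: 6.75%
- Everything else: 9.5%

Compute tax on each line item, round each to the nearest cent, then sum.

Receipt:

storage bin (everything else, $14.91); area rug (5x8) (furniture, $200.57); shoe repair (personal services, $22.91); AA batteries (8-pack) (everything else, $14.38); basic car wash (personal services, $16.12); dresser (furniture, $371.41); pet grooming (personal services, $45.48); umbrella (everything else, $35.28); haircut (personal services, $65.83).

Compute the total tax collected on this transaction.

$45.49

Storage bin $14.91: everything else → 9.5% → $1.42
Area rug (5x8) $200.57: furniture, under $300.00 → 0% → $0.00
Shoe repair $22.91: personal services → 9.5% → $2.18
AA batteries (8-pack) $14.38: everything else → 9.5% → $1.37
Basic car wash $16.12: personal services → 9.5% → $1.53
Dresser $371.41: furniture, $300.00 or more → 6.75% → $25.07
Pet grooming $45.48: personal services → 9.5% → $4.32
Umbrella $35.28: everything else → 9.5% → $3.35
Haircut $65.83: personal services → 9.5% → $6.25
Total tax = $1.42 + $2.18 + $1.37 + $1.53 + $25.07 + $4.32 + $3.35 + $6.25 = $45.49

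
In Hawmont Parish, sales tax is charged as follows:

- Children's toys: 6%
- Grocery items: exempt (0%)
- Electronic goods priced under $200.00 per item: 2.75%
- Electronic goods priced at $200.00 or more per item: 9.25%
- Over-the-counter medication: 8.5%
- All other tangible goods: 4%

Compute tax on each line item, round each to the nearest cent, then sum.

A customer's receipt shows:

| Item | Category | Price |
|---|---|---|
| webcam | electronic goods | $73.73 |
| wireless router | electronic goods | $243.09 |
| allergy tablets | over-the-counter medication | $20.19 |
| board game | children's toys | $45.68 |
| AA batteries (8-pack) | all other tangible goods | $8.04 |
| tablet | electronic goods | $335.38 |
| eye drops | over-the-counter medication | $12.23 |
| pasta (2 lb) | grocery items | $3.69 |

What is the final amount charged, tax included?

$803.39

Webcam $73.73: electronic goods, under $200.00 → 2.75% → $2.03
Wireless router $243.09: electronic goods, $200.00 or more → 9.25% → $22.49
Allergy tablets $20.19: over-the-counter medication → 8.5% → $1.72
Board game $45.68: children's toys → 6% → $2.74
AA batteries (8-pack) $8.04: all other tangible goods → 4% → $0.32
Tablet $335.38: electronic goods, $200.00 or more → 9.25% → $31.02
Eye drops $12.23: over-the-counter medication → 8.5% → $1.04
Pasta (2 lb) $3.69: grocery items → 0% → $0.00
Subtotal = $742.03; tax = $61.36; total due = $803.39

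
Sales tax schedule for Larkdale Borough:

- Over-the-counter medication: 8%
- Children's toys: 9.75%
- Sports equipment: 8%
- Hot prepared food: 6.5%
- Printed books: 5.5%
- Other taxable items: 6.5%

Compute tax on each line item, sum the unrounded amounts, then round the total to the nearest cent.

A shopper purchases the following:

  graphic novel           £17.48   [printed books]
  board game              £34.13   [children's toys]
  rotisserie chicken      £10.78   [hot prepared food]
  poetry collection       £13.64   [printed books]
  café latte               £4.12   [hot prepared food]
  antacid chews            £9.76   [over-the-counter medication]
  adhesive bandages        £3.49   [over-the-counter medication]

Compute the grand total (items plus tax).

Graphic novel £17.48: printed books → 5.5% → £0.9614
Board game £34.13: children's toys → 9.75% → £3.327675
Rotisserie chicken £10.78: hot prepared food → 6.5% → £0.7007
Poetry collection £13.64: printed books → 5.5% → £0.7502
Café latte £4.12: hot prepared food → 6.5% → £0.2678
Antacid chews £9.76: over-the-counter medication → 8% → £0.7808
Adhesive bandages £3.49: over-the-counter medication → 8% → £0.2792
Subtotal = £93.40; unrounded tax = £7.067775 → £7.07; total due = £100.47

£100.47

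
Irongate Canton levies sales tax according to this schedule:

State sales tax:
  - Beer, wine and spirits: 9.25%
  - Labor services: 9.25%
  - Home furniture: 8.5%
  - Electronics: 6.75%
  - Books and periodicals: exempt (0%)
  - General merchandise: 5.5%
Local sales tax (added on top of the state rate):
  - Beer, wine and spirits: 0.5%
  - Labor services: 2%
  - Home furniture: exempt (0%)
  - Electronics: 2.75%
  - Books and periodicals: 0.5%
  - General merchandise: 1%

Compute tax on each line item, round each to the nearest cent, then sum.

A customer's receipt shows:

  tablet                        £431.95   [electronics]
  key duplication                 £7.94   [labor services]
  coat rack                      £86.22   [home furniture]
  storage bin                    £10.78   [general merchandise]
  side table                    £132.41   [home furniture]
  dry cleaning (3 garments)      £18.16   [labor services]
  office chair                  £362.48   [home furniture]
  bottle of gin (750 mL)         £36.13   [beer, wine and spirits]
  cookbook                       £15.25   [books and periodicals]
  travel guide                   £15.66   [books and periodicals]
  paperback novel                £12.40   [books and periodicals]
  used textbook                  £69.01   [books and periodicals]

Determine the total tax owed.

£98.15

Tablet £431.95: electronics → 6.75% + 2.75% local = 9.5% → £41.04
Key duplication £7.94: labor services → 9.25% + 2% local = 11.25% → £0.89
Coat rack £86.22: home furniture → 8.5% + 0% local = 8.5% → £7.33
Storage bin £10.78: general merchandise → 5.5% + 1% local = 6.5% → £0.70
Side table £132.41: home furniture → 8.5% + 0% local = 8.5% → £11.25
Dry cleaning (3 garments) £18.16: labor services → 9.25% + 2% local = 11.25% → £2.04
Office chair £362.48: home furniture → 8.5% + 0% local = 8.5% → £30.81
Bottle of gin (750 mL) £36.13: beer, wine and spirits → 9.25% + 0.5% local = 9.75% → £3.52
Cookbook £15.25: books and periodicals → 0% + 0.5% local = 0.5% → £0.08
Travel guide £15.66: books and periodicals → 0% + 0.5% local = 0.5% → £0.08
Paperback novel £12.40: books and periodicals → 0% + 0.5% local = 0.5% → £0.06
Used textbook £69.01: books and periodicals → 0% + 0.5% local = 0.5% → £0.35
Total tax = £41.04 + £0.89 + £7.33 + £0.70 + £11.25 + £2.04 + £30.81 + £3.52 + £0.08 + £0.08 + £0.06 + £0.35 = £98.15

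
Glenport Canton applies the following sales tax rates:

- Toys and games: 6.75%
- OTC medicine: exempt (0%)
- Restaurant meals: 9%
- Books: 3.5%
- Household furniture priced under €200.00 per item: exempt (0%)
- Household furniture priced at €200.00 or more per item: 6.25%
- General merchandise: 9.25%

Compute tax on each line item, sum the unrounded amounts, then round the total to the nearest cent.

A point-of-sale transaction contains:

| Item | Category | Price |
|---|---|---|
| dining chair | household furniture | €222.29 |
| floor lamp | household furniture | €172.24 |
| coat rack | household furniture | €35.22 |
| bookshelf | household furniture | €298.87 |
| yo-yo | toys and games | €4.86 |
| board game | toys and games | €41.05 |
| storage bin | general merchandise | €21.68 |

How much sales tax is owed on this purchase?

Dining chair €222.29: household furniture, €200.00 or more → 6.25% → €13.893125
Floor lamp €172.24: household furniture, under €200.00 → 0% → €0.00
Coat rack €35.22: household furniture, under €200.00 → 0% → €0.00
Bookshelf €298.87: household furniture, €200.00 or more → 6.25% → €18.679375
Yo-yo €4.86: toys and games → 6.75% → €0.32805
Board game €41.05: toys and games → 6.75% → €2.770875
Storage bin €21.68: general merchandise → 9.25% → €2.0054
Unrounded tax sum = €37.676825 → €37.68

€37.68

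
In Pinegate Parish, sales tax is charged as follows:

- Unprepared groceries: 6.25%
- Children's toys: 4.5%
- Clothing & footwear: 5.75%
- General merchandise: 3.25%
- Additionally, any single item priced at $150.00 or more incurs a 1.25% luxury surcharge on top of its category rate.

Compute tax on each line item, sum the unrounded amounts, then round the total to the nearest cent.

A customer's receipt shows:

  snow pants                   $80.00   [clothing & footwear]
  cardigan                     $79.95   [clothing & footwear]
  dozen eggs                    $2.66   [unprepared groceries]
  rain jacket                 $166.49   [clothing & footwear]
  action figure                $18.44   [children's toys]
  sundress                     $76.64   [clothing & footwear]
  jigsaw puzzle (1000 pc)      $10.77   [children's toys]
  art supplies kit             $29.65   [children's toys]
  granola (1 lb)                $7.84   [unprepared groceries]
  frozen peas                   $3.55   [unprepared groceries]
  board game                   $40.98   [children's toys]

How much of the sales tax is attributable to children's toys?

Action figure $18.44: children's toys → 4.5% → $0.8298
Jigsaw puzzle (1000 pc) $10.77: children's toys → 4.5% → $0.48465
Art supplies kit $29.65: children's toys → 4.5% → $1.33425
Board game $40.98: children's toys → 4.5% → $1.8441
Tax on children's toys: unrounded sum = $4.4928 → $4.49

$4.49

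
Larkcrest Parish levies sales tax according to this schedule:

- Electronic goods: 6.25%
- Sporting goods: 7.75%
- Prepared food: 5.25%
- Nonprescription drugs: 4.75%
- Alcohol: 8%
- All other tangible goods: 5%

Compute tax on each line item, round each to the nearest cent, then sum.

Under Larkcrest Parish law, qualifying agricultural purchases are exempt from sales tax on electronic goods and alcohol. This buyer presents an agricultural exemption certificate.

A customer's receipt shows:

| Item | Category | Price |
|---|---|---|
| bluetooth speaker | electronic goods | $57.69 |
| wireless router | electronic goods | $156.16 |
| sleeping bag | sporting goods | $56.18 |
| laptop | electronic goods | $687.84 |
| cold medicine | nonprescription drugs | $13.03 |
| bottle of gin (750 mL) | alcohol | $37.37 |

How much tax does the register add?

$4.97

Bluetooth speaker $57.69: electronic goods, buyer-exempt → 0% → $0.00
Wireless router $156.16: electronic goods, buyer-exempt → 0% → $0.00
Sleeping bag $56.18: sporting goods → 7.75% → $4.35
Laptop $687.84: electronic goods, buyer-exempt → 0% → $0.00
Cold medicine $13.03: nonprescription drugs → 4.75% → $0.62
Bottle of gin (750 mL) $37.37: alcohol, buyer-exempt → 0% → $0.00
Total tax = $4.35 + $0.62 = $4.97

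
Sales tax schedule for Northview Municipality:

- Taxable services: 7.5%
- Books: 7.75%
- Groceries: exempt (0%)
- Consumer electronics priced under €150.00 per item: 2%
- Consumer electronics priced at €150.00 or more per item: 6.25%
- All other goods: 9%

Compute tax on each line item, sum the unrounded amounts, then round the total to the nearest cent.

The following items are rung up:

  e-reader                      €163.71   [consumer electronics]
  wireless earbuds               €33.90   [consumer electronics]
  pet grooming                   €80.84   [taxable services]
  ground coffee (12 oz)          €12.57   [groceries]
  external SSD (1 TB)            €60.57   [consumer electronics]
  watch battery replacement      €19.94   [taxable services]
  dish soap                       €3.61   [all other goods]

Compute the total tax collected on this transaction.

€20.00

E-reader €163.71: consumer electronics, €150.00 or more → 6.25% → €10.231875
Wireless earbuds €33.90: consumer electronics, under €150.00 → 2% → €0.678
Pet grooming €80.84: taxable services → 7.5% → €6.063
Ground coffee (12 oz) €12.57: groceries → 0% → €0.00
External SSD (1 TB) €60.57: consumer electronics, under €150.00 → 2% → €1.2114
Watch battery replacement €19.94: taxable services → 7.5% → €1.4955
Dish soap €3.61: all other goods → 9% → €0.3249
Unrounded tax sum = €20.004675 → €20.00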